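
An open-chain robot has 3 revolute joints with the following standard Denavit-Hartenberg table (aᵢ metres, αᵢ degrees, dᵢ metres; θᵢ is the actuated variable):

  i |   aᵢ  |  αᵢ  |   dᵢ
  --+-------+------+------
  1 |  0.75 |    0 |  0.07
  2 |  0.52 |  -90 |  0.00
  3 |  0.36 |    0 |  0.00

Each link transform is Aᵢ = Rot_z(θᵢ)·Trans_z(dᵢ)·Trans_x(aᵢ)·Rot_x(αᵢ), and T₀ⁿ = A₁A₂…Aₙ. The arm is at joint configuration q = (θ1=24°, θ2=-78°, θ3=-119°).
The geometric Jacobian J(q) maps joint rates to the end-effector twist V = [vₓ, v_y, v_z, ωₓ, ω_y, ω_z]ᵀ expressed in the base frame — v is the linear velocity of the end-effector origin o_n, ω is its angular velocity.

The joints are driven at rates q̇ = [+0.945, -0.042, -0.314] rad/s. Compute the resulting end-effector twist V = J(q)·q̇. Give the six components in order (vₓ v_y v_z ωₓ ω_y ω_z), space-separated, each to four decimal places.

-0.0940 0.9108 -0.0548 -0.2540 -0.1846 0.9030

o_n = [0.8882, 0.0256, 0.3849]
J₁: ẑ×o_n = [-0.0256, 0.8882, 0.0000], ω = ẑ
J2: z=[0.0000, 0.0000, 1.0000] o=[0.6852, 0.3051, 0.0700] → [0.2795, 0.2031, -0.0000, 0.0000, 0.0000, 1.0000]
J3: z=[0.8090, 0.5878, 0.0000] o=[0.9908, -0.1156, 0.0700] → [0.1851, -0.2547, 0.1745, 0.8090, 0.5878, 0.0000]
V = J·q̇ = [-0.0940, 0.9108, -0.0548, -0.2540, -0.1846, 0.9030]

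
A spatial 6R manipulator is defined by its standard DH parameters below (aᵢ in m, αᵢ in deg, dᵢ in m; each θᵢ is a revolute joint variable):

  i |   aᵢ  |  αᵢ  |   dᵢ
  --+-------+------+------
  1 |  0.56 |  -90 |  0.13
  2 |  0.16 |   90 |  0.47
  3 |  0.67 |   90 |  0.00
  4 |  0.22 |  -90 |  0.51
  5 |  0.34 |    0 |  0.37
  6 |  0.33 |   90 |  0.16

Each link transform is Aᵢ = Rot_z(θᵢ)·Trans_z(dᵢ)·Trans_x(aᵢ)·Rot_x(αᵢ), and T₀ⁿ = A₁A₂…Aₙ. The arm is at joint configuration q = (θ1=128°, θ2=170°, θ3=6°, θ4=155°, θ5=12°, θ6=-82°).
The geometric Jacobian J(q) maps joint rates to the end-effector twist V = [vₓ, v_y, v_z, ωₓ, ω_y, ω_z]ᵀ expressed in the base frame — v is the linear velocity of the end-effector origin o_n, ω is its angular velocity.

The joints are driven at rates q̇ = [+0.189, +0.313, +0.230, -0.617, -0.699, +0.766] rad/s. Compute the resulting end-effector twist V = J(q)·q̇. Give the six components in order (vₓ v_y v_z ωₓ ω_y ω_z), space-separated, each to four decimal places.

o_n = [-0.0438, 0.5299, 0.3118]
J₁: ẑ×o_n = [-0.5299, -0.0438, 0.0000], ω = ẑ
J2: z=[-0.7880, -0.6157, 0.0000] o=[-0.3448, 0.4413, 0.1300] → [-0.1119, 0.1433, 0.1154, -0.7880, -0.6157, 0.0000]
J3: z=[-0.1069, 0.1368, -0.9848] o=[-0.6181, 0.0278, 0.1022] → [0.5232, -0.5432, -0.1323, -0.1069, 0.1368, -0.9848]
J4: z=[0.8471, 0.5312, -0.0182] o=[-0.2693, -0.5325, -0.0135] → [0.1921, -0.2797, 0.7801, 0.8471, 0.5312, -0.0182]
J5: z=[-0.1231, 0.2294, 0.9655] o=[0.0489, -0.0821, -0.0799] → [-0.5011, -0.0413, -0.0541, -0.1231, 0.2294, 0.9655]
J6: z=[-0.1231, 0.2294, 0.9655] o=[-0.2284, 0.2364, 0.1923] → [-0.2559, 0.1930, -0.0785, -0.1231, 0.2294, 0.9655]
V = J·q̇ = [0.0208, 0.2609, -0.4979, -0.8021, -0.4736, 0.0384]

0.0208 0.2609 -0.4979 -0.8021 -0.4736 0.0384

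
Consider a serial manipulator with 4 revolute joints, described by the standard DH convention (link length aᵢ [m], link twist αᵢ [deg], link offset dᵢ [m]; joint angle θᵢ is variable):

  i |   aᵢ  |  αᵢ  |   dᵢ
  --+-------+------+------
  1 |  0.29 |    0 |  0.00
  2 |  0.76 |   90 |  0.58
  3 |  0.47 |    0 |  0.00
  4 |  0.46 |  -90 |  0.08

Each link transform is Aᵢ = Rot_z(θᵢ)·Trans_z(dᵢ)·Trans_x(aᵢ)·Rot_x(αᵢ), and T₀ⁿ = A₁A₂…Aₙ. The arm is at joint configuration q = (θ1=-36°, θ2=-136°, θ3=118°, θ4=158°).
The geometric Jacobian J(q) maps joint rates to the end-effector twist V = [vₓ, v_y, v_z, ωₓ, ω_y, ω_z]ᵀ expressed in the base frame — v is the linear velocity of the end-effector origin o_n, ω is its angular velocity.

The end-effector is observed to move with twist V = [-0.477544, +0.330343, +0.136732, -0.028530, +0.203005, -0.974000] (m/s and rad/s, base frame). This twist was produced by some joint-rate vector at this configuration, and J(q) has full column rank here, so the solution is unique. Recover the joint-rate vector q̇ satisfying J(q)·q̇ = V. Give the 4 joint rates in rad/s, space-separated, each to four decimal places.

-0.8560 -0.1180 -0.5750 0.7800

o_n = [-0.3582, -0.1730, 0.5375]
J₁: ẑ×o_n = [0.1730, -0.3582, 0.0000], ω = ẑ
J2: z=[0.0000, 0.0000, 1.0000] o=[0.2346, -0.1705, 0.0000] → [0.0025, -0.5928, 0.0000, 0.0000, 0.0000, 1.0000]
J3: z=[-0.1392, 0.9903, 0.0000] o=[-0.5180, -0.2762, 0.5800] → [-0.0421, -0.0059, -0.1726, -0.1392, 0.9903, 0.0000]
J4: z=[-0.1392, 0.9903, 0.0000] o=[-0.2995, -0.2455, 0.9950] → [-0.4530, -0.0637, 0.0481, -0.1392, 0.9903, 0.0000]
q̇ = J⁺·V = [-0.8560, -0.1180, -0.5750, 0.7800]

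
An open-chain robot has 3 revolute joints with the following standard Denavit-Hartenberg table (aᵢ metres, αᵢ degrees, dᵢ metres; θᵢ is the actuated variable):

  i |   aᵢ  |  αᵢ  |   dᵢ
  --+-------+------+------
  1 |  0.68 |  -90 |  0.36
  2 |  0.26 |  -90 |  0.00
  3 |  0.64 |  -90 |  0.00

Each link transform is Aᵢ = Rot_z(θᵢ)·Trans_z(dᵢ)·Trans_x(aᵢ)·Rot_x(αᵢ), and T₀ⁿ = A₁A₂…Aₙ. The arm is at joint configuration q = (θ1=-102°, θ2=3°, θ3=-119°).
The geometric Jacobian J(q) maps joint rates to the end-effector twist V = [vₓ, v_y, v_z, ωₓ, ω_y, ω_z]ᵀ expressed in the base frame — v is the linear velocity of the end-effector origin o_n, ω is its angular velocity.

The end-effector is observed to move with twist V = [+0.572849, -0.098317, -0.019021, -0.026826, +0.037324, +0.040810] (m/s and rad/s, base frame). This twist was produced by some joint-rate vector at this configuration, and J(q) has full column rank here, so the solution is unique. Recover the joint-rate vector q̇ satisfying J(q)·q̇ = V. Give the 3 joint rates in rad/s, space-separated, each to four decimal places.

o_n = [0.4166, -0.7324, 0.3626]
J₁: ẑ×o_n = [0.7324, 0.4166, -0.0000], ω = ẑ
J2: z=[0.9781, -0.2079, 0.0000] o=[-0.1414, -0.6651, 0.3600] → [-0.0005, -0.0026, 0.0502, 0.9781, -0.2079, 0.0000]
J3: z=[0.0109, 0.0512, -0.9986] o=[-0.1954, -0.9191, 0.3464] → [0.1873, -0.6113, -0.0293, 0.0109, 0.0512, -0.9986]
q̇ = J⁺·V = [0.6310, -0.0340, 0.5910]

0.6310 -0.0340 0.5910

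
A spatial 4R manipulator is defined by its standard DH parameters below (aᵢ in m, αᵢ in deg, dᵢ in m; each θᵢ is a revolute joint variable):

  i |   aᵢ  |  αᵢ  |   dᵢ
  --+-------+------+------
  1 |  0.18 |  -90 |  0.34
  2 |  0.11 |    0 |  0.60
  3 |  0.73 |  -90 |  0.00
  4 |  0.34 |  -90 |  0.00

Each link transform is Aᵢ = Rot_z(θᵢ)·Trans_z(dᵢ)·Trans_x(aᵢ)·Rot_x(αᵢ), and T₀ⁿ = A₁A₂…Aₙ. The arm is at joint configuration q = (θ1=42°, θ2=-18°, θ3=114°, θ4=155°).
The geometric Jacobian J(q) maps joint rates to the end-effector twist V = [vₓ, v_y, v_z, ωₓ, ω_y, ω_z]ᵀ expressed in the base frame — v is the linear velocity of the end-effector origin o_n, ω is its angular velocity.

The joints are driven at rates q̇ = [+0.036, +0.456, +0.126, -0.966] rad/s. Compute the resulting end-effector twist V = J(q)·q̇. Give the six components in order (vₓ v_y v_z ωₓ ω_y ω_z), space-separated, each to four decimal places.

o_n = [-0.1266, 0.5000, -0.0456]
J₁: ẑ×o_n = [-0.5000, -0.1266, 0.0000], ω = ẑ
J2: z=[-0.6691, 0.7431, 0.0000] o=[0.1338, 0.1204, 0.3400] → [-0.2865, -0.2580, -0.0605, -0.6691, 0.7431, 0.0000]
J3: z=[-0.6691, 0.7431, 0.0000] o=[-0.1900, 0.6363, 0.3740] → [-0.3118, -0.2807, 0.0441, -0.6691, 0.7431, 0.0000]
J4: z=[-0.7391, -0.6655, 0.1045] o=[-0.2467, 0.5853, -0.3520] → [-0.1950, 0.2390, 0.1429, -0.7391, -0.6655, 0.1045]
V = J·q̇ = [0.0005, -0.3885, -0.1601, 0.3245, 1.0753, -0.0650]

0.0005 -0.3885 -0.1601 0.3245 1.0753 -0.0650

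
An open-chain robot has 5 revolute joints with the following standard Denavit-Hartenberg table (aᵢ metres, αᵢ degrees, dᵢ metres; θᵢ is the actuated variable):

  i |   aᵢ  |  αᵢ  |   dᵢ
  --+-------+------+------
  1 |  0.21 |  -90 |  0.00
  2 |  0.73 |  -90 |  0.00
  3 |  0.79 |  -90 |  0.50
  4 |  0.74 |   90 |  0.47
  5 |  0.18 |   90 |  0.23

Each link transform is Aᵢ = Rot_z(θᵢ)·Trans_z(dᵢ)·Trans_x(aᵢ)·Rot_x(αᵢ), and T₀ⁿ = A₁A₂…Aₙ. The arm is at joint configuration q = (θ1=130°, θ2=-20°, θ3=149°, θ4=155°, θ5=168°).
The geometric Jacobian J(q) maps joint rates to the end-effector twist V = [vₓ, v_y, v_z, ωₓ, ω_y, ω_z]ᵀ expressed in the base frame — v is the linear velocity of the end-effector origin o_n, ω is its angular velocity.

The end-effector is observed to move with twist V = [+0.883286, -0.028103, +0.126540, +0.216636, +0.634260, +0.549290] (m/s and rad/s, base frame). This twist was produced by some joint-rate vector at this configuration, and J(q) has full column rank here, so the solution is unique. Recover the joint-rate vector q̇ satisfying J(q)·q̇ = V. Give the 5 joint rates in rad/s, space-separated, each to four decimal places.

-0.1090 0.0100 -0.8680 -0.7840 -0.4060

o_n = [-0.4198, 0.1250, 0.0000]
J₁: ẑ×o_n = [-0.1250, -0.4198, 0.0000], ω = ẑ
J2: z=[-0.7660, -0.6428, 0.0000] o=[-0.1350, 0.1609, 0.0000] → [-0.0000, 0.0000, -0.1557, -0.7660, -0.6428, 0.0000]
J3: z=[-0.2198, 0.2620, -0.9397] o=[-0.5759, 0.6864, 0.2497] → [-0.5929, -0.2016, 0.0825, -0.2198, 0.2620, -0.9397]
J4: z=[-0.3455, -0.9217, -0.1762] o=[0.0349, 0.5914, -0.4518] → [-0.4986, 0.2362, -0.2580, -0.3455, -0.9217, -0.1762]
J5: z=[0.5848, -0.3583, 0.7278] o=[-0.6706, 0.2681, -0.0441] → [0.0883, 0.1567, 0.0062, 0.5848, -0.3583, 0.7278]
q̇ = J⁺·V = [-0.1090, 0.0100, -0.8680, -0.7840, -0.4060]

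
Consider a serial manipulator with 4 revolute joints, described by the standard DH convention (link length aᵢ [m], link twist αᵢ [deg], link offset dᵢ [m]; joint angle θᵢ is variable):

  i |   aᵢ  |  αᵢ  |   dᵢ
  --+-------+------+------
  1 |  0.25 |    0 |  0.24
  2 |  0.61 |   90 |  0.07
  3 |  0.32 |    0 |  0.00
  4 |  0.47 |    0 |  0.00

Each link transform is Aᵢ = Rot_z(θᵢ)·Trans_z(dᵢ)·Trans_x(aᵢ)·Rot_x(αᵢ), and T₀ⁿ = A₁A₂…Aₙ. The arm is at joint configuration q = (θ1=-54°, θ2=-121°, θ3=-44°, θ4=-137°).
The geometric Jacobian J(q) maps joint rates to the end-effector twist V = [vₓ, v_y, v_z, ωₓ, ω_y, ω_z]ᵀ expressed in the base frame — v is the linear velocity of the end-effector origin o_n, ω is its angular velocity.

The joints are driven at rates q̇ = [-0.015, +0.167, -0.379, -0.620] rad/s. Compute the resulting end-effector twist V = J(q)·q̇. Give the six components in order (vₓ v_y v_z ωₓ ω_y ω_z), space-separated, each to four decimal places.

0.0776 -0.0516 0.3822 0.0871 -0.9952 0.1520

o_n = [-0.2219, -0.2345, 0.0959]
J₁: ẑ×o_n = [0.2345, -0.2219, 0.0000], ω = ẑ
J2: z=[0.0000, 0.0000, 1.0000] o=[0.1469, -0.2023, 0.2400] → [0.0323, -0.3689, 0.0000, 0.0000, 0.0000, 1.0000]
J3: z=[-0.0872, 0.9962, 0.0000] o=[-0.4607, -0.2554, 0.3100] → [-0.2133, -0.0187, -0.2397, -0.0872, 0.9962, 0.0000]
J4: z=[-0.0872, 0.9962, 0.0000] o=[-0.6900, -0.2755, 0.0877] → [0.0082, 0.0007, -0.4699, -0.0872, 0.9962, 0.0000]
V = J·q̇ = [0.0776, -0.0516, 0.3822, 0.0871, -0.9952, 0.1520]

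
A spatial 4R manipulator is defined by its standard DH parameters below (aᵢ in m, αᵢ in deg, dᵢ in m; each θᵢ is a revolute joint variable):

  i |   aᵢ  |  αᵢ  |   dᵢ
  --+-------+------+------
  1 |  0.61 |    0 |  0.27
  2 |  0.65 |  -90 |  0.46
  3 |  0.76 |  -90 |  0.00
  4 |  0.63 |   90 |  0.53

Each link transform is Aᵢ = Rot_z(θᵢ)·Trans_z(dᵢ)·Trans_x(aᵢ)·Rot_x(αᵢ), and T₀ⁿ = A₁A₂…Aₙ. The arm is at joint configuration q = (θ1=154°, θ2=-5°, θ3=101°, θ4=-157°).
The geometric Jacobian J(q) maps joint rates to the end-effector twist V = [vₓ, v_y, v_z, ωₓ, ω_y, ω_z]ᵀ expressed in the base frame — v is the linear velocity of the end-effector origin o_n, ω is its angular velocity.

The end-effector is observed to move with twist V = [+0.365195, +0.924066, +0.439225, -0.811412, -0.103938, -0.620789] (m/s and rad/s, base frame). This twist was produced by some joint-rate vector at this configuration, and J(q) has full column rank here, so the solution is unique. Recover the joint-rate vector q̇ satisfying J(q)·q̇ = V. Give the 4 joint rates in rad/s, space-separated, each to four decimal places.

o_n = [-0.7568, 0.1055, 0.6544]
J₁: ẑ×o_n = [-0.1055, -0.7568, 0.0000], ω = ẑ
J2: z=[0.0000, 0.0000, 1.0000] o=[-0.5483, 0.2674, 0.2700] → [0.1619, -0.2085, 0.0000, 0.0000, 0.0000, 1.0000]
J3: z=[-0.5150, -0.8572, 0.0000] o=[-1.1054, 0.6022, 0.7300] → [0.0648, -0.0390, 0.5546, -0.5150, -0.8572, 0.0000]
J4: z=[0.8414, -0.5056, 0.1908] o=[-0.9811, 0.5275, -0.0160] → [-0.2584, -0.5213, -0.2416, 0.8414, -0.5056, 0.1908]
q̇ = J⁺·V = [-0.9110, 0.4150, 0.5070, -0.6540]

-0.9110 0.4150 0.5070 -0.6540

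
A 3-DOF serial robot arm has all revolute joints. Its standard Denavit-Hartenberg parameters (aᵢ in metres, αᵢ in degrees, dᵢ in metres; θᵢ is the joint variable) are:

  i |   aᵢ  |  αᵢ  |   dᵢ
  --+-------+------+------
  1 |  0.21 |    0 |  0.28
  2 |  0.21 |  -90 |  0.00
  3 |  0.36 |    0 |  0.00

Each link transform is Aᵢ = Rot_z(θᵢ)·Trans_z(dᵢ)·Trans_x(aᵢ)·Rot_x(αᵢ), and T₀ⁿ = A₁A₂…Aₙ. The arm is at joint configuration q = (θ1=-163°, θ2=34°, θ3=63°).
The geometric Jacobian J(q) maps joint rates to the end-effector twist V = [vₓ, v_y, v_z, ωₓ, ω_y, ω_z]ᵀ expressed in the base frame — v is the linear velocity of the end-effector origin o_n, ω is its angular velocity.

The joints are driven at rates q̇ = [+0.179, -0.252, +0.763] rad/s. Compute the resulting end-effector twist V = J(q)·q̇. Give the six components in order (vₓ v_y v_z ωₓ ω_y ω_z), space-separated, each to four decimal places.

0.1438 0.1714 -0.1247 0.5930 -0.4802 -0.0730

o_n = [-0.4358, -0.3516, -0.0408]
J₁: ẑ×o_n = [0.3516, -0.4358, 0.0000], ω = ẑ
J2: z=[0.0000, 0.0000, 1.0000] o=[-0.2008, -0.0614, 0.2800] → [0.2902, -0.2350, 0.0000, 0.0000, 0.0000, 1.0000]
J3: z=[0.7771, -0.6293, 0.0000] o=[-0.3330, -0.2246, 0.2800] → [0.2019, 0.2493, -0.1634, 0.7771, -0.6293, 0.0000]
V = J·q̇ = [0.1438, 0.1714, -0.1247, 0.5930, -0.4802, -0.0730]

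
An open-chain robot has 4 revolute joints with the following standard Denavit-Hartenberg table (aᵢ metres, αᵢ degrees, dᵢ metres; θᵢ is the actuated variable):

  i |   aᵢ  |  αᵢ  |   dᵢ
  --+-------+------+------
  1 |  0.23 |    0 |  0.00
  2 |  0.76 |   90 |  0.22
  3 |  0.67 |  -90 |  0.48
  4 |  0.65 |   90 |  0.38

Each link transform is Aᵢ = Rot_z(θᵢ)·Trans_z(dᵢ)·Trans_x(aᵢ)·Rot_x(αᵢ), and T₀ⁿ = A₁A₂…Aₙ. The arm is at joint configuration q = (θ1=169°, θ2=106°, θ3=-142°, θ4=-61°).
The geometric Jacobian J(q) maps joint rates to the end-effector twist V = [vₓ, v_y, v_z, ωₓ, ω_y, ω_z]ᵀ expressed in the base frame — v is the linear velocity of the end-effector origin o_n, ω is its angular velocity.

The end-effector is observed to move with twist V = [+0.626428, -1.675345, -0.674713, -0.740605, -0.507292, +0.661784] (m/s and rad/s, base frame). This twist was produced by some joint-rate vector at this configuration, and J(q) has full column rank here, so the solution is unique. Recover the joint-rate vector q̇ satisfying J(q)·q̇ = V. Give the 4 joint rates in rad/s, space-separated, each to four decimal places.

o_n = [-1.2513, -0.2643, -0.6859]
J₁: ẑ×o_n = [0.2643, -1.2513, 0.0000], ω = ẑ
J2: z=[0.0000, 0.0000, 1.0000] o=[-0.2258, 0.0439, 0.0000] → [0.3082, -1.0255, 0.0000, 0.0000, 0.0000, 1.0000]
J3: z=[-0.9962, -0.0872, 0.0000] o=[-0.1595, -0.7132, 0.2200] → [0.0790, -0.9025, -0.5423, -0.9962, -0.0872, 0.0000]
J4: z=[0.0537, -0.6133, -0.7880] o=[-0.6837, -0.2291, -0.1925] → [0.2749, 0.4737, -0.3500, 0.0537, -0.6133, -0.7880]
q̇ = J⁺·V = [0.2280, 0.9980, 0.7820, 0.7160]

0.2280 0.9980 0.7820 0.7160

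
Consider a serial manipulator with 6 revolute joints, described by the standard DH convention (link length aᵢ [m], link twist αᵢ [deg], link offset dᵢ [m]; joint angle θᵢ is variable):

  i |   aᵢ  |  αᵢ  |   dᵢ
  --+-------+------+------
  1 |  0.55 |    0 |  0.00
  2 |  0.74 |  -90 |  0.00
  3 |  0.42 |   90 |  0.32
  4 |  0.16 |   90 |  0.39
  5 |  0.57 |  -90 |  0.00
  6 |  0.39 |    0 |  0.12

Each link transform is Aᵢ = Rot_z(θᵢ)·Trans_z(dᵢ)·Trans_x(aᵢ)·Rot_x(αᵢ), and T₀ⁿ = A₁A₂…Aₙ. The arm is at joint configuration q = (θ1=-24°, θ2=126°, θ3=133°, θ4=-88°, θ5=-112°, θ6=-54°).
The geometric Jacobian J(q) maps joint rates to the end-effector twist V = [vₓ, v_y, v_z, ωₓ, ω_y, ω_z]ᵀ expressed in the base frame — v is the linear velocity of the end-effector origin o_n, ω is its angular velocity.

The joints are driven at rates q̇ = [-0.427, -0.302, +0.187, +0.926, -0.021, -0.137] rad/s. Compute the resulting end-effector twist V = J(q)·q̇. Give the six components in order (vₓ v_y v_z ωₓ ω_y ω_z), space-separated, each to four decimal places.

0.3904 0.2430 0.0719 -0.4541 0.6227 -1.4076

o_n = [0.0938, 0.0776, 0.1942]
J₁: ẑ×o_n = [-0.0776, 0.0938, 0.0000], ω = ẑ
J2: z=[0.0000, 0.0000, 1.0000] o=[0.5025, -0.2237, 0.0000] → [-0.3013, -0.4087, 0.0000, 0.0000, 0.0000, 1.0000]
J3: z=[-0.9781, -0.2079, 0.0000] o=[0.3486, 0.5001, 0.0000] → [-0.0404, 0.1900, 0.3603, -0.9781, -0.2079, 0.0000]
J4: z=[-0.1521, 0.7154, -0.6820] o=[0.0951, 0.1534, -0.3072] → [0.3070, 0.0772, 0.0125, -0.1521, 0.7154, -0.6820]
J5: z=[-0.1076, 0.6739, 0.7309] o=[0.1930, 0.4619, -0.5772] → [0.8008, 0.0104, 0.1082, -0.1076, 0.6739, 0.7309]
J6: z=[0.9679, -0.0969, 0.2318] o=[0.0636, 0.0445, -0.2113] → [-0.0470, -0.3856, 0.0350, 0.9679, -0.0969, 0.2318]
V = J·q̇ = [0.3904, 0.2430, 0.0719, -0.4541, 0.6227, -1.4076]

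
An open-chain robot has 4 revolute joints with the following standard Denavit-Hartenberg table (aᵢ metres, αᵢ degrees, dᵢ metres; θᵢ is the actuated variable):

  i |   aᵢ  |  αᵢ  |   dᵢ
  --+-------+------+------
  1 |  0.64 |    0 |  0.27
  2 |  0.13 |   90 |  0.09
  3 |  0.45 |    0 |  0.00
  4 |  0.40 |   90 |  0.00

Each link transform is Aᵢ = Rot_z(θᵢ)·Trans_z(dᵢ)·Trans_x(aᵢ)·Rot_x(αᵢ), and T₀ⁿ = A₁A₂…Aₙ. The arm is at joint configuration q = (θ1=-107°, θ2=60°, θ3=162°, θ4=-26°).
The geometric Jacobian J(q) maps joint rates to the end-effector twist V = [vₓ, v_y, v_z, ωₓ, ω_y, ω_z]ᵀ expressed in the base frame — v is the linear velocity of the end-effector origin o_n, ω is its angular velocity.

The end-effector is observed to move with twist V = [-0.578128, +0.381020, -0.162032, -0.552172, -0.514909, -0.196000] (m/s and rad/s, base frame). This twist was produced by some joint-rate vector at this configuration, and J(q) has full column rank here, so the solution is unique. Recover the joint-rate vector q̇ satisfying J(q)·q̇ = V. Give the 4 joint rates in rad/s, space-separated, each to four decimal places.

o_n = [-0.5866, -0.1837, 0.7769]
J₁: ẑ×o_n = [0.1837, -0.5866, 0.0000], ω = ẑ
J2: z=[0.0000, 0.0000, 1.0000] o=[-0.1871, -0.6120, 0.2700] → [-0.4284, -0.3995, 0.0000, 0.0000, 0.0000, 1.0000]
J3: z=[-0.7314, -0.6820, 0.0000] o=[-0.0985, -0.7071, 0.3600] → [-0.2843, 0.3049, -0.7157, -0.7314, -0.6820, 0.0000]
J4: z=[-0.7314, -0.6820, 0.0000] o=[-0.3903, -0.3941, 0.4991] → [-0.1895, 0.2032, -0.2877, -0.7314, -0.6820, 0.0000]
q̇ = J⁺·V = [-0.8680, 0.6720, -0.1290, 0.8840]

-0.8680 0.6720 -0.1290 0.8840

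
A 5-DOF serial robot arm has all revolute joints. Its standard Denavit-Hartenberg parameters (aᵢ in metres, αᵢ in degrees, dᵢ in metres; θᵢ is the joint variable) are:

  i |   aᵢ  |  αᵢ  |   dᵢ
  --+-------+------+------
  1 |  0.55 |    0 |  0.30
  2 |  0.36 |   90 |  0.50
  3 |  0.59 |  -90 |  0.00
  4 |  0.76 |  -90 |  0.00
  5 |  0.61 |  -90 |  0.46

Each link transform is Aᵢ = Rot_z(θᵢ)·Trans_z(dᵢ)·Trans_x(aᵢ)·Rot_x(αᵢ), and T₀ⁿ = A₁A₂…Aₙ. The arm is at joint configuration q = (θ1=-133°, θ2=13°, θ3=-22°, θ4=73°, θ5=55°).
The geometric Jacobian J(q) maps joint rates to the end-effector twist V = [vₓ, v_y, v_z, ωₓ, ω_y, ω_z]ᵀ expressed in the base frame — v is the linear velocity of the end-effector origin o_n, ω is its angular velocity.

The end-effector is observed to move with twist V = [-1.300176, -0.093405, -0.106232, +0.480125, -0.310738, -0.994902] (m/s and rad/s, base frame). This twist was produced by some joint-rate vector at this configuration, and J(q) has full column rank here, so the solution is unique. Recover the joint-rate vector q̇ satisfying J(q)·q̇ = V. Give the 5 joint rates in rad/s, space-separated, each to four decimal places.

o_n = [0.3541, -1.5309, 0.1589]
J₁: ẑ×o_n = [1.5309, 0.3541, -0.0000], ω = ẑ
J2: z=[0.0000, 0.0000, 1.0000] o=[-0.3751, -0.4022, 0.3000] → [1.1287, 0.7292, -0.0000, 0.0000, 0.0000, 1.0000]
J3: z=[-0.8660, 0.5000, 0.0000] o=[-0.5551, -0.7140, 0.8000] → [-0.3205, -0.5552, 0.2529, -0.8660, 0.5000, 0.0000]
J4: z=[-0.1873, -0.3244, 0.9272] o=[-0.8286, -1.1878, 0.5790] → [0.4545, 1.0179, 0.4480, -0.1873, -0.3244, 0.9272]
J5: z=[0.6965, 0.6217, 0.3582] o=[-0.3022, -1.7296, 0.4957] → [-0.2806, 0.4697, -0.2697, 0.6965, 0.6217, 0.3582]
q̇ = J⁺·V = [-0.7600, -0.3170, -0.5700, 0.0870, 0.0040]

-0.7600 -0.3170 -0.5700 0.0870 0.0040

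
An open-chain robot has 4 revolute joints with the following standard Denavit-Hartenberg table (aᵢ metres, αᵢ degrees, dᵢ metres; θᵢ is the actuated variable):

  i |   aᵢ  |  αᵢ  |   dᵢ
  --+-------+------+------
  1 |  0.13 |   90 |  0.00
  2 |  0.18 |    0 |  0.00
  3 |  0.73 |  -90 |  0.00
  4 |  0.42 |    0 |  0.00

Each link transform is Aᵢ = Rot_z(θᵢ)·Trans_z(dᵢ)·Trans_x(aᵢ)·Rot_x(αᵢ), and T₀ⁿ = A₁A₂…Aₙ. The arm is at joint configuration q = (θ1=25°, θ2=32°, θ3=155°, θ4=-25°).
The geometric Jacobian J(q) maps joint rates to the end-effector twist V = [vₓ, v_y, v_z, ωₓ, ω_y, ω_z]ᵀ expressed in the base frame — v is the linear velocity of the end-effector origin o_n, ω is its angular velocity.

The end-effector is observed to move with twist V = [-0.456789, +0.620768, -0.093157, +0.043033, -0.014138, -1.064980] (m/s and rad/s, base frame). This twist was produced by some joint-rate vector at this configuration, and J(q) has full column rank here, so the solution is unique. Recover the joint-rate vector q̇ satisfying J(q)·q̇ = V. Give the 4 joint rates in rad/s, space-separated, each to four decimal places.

-0.7960 -0.3480 0.3790 0.2710

o_n = [-0.6679, -0.5073, -0.0400]
J₁: ẑ×o_n = [0.5073, -0.6679, 0.0000], ω = ẑ
J2: z=[0.4226, -0.9063, 0.0000] o=[0.1178, 0.0549, 0.0000] → [0.0362, 0.0169, -0.9497, 0.4226, -0.9063, 0.0000]
J3: z=[0.4226, -0.9063, 0.0000] o=[0.2562, 0.1195, 0.0954] → [0.1227, 0.0572, -1.1024, 0.4226, -0.9063, 0.0000]
J4: z=[0.1105, 0.0515, -0.9925] o=[-0.4005, -0.1868, 0.0064] → [-0.3205, 0.2705, -0.0216, 0.1105, 0.0515, -0.9925]
q̇ = J⁺·V = [-0.7960, -0.3480, 0.3790, 0.2710]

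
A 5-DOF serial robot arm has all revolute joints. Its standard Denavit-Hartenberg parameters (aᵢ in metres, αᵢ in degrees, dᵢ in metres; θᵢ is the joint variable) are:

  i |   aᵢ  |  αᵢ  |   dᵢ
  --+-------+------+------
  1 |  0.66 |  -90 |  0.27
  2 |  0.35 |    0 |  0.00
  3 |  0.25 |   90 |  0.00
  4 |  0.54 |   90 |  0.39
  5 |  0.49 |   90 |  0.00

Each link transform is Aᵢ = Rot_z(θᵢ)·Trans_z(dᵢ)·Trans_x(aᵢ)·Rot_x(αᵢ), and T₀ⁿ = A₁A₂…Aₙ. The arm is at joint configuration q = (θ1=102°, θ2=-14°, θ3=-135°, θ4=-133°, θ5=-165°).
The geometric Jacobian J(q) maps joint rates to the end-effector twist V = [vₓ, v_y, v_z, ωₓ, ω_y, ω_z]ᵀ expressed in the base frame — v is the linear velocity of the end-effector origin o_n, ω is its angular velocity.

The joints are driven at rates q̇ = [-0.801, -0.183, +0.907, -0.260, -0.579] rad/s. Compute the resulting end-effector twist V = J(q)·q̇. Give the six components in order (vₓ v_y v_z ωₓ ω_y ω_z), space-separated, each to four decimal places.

0.5410 -0.2069 0.0716 -0.2743 -0.2925 -0.3600

o_n = [-0.0955, 0.6838, 0.2344]
J₁: ẑ×o_n = [-0.6838, -0.0955, 0.0000], ω = ẑ
J2: z=[-0.9781, -0.2079, 0.0000] o=[-0.1372, 0.6456, 0.2700] → [0.0074, -0.0348, -0.0288, -0.9781, -0.2079, 0.0000]
J3: z=[-0.9781, -0.2079, 0.0000] o=[-0.2078, 0.9778, 0.3547] → [0.0250, -0.1176, 0.3108, -0.9781, -0.2079, 0.0000]
J4: z=[0.1071, -0.5038, -0.8572] o=[-0.1633, 0.7682, 0.4834] → [0.0532, -0.0314, 0.0251, 0.1071, -0.5038, -0.8572]
J5: z=[-0.7974, 0.4714, -0.3767] o=[0.1992, 0.9626, -0.0405] → [0.0246, 0.3302, 0.3612, -0.7974, 0.4714, -0.3767]
V = J·q̇ = [0.5410, -0.2069, 0.0716, -0.2743, -0.2925, -0.3600]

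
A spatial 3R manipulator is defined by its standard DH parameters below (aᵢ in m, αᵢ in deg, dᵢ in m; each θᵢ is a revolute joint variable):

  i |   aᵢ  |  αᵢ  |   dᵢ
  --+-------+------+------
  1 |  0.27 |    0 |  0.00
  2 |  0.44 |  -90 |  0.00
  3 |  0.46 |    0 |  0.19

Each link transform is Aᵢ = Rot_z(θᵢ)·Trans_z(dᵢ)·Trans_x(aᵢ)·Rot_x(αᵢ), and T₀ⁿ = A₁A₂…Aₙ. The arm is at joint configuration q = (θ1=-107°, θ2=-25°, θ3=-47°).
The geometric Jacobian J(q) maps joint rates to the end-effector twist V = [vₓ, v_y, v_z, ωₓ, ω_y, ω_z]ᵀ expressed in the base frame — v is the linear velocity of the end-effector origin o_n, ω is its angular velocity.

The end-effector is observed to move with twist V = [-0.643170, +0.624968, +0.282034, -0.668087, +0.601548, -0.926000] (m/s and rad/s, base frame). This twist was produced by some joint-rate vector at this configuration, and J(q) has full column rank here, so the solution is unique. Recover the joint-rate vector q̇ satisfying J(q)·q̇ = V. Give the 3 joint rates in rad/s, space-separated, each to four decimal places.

-0.8100 -0.1160 -0.8990

o_n = [-0.4421, -0.9455, 0.3364]
J₁: ẑ×o_n = [0.9455, -0.4421, 0.0000], ω = ẑ
J2: z=[0.0000, 0.0000, 1.0000] o=[-0.0789, -0.2582, 0.0000] → [0.6873, -0.3631, 0.0000, 0.0000, 0.0000, 1.0000]
J3: z=[0.7431, -0.6691, 0.0000] o=[-0.3734, -0.5852, 0.0000] → [-0.2251, -0.2500, -0.3137, 0.7431, -0.6691, 0.0000]
q̇ = J⁺·V = [-0.8100, -0.1160, -0.8990]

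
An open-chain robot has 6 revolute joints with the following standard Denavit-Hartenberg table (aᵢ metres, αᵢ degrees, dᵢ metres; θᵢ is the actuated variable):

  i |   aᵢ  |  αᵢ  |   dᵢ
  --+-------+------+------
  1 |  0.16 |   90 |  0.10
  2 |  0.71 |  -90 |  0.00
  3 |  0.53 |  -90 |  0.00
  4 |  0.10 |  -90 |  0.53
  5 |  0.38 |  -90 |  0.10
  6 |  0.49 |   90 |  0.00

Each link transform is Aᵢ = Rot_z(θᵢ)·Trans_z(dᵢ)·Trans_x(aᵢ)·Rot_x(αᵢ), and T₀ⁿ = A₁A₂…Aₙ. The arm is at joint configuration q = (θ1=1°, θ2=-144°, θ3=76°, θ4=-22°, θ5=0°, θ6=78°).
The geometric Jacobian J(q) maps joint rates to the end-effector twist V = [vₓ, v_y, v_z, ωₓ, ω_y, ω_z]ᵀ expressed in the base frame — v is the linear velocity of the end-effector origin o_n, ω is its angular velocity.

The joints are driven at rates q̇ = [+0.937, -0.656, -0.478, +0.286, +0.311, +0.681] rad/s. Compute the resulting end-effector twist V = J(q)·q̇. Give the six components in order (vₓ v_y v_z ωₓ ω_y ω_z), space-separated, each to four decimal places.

-2.0125 0.0516 -0.2086 -0.7950 0.6597 1.3151

o_n = [0.1370, 1.0306, -0.6078]
J₁: ẑ×o_n = [-1.0306, 0.1370, 0.0000], ω = ẑ
J2: z=[0.0175, -0.9998, 0.0000] o=[0.1600, 0.0028, 0.1000] → [0.7077, 0.0124, -0.0050, 0.0175, -0.9998, 0.0000]
J3: z=[0.5877, 0.0103, -0.8090] o=[-0.4143, -0.0072, -0.3173] → [0.8367, -0.2753, 0.6043, 0.5877, 0.0103, -0.8090]
J4: z=[0.7806, 0.2556, 0.5703] o=[-0.5270, 0.5051, -0.3927] → [-0.3547, 0.5466, 0.2405, 0.7806, 0.2556, 0.5703]
J5: z=[-0.6246, 0.3526, 0.6968] o=[-0.1110, 0.7306, -0.1339] → [-0.3762, -0.1232, -0.2748, -0.6246, 0.3526, 0.6968]
J6: z=[-0.7806, -0.2556, -0.5703] o=[-0.1647, 1.1079, -0.2295] → [0.0526, -0.4674, 0.1375, -0.7806, -0.2556, -0.5703]
V = J·q̇ = [-2.0125, 0.0516, -0.2086, -0.7950, 0.6597, 1.3151]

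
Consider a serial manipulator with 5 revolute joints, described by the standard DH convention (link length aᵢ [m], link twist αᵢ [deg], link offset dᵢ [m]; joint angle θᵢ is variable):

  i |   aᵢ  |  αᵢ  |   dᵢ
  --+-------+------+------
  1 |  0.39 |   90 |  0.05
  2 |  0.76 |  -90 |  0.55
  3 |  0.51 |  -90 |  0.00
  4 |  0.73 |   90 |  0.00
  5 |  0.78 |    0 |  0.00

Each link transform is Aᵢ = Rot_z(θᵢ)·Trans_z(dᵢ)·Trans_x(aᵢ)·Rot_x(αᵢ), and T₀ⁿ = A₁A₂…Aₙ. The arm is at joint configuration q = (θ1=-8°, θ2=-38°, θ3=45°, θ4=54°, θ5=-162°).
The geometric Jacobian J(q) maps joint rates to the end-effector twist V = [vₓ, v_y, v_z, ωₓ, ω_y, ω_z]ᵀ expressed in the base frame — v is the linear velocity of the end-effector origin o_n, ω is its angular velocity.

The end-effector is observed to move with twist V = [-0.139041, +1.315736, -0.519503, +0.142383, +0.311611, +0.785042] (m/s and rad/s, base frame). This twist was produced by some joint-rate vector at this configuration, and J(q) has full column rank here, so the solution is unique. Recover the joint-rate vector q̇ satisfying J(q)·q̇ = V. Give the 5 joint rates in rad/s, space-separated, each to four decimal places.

0.7820 -0.6380 0.1830 -0.2720 -0.2050

o_n = [1.3449, -0.5573, -0.7343]
J₁: ẑ×o_n = [0.5573, 1.3449, -0.0000], ω = ẑ
J2: z=[-0.1392, -0.9903, 0.0000] o=[0.3862, -0.0543, 0.0500] → [0.7767, -0.1092, 1.0194, -0.1392, -0.9903, 0.0000]
J3: z=[0.6097, -0.0857, 0.7880] o=[0.9027, -0.6823, -0.4179] → [-0.0714, 0.5413, 0.1141, 0.6097, -0.0857, 0.7880]
J4: z=[-0.4534, 0.7778, 0.4353] o=[1.2343, -0.3647, -0.6399] → [0.0105, 0.0054, 0.0013, -0.4534, 0.7778, 0.4353]
J5: z=[0.8844, 0.4534, 0.1110] o=[1.1532, -0.0469, -1.2921] → [0.3096, -0.4720, -0.5383, 0.8844, 0.4534, 0.1110]
q̇ = J⁺·V = [0.7820, -0.6380, 0.1830, -0.2720, -0.2050]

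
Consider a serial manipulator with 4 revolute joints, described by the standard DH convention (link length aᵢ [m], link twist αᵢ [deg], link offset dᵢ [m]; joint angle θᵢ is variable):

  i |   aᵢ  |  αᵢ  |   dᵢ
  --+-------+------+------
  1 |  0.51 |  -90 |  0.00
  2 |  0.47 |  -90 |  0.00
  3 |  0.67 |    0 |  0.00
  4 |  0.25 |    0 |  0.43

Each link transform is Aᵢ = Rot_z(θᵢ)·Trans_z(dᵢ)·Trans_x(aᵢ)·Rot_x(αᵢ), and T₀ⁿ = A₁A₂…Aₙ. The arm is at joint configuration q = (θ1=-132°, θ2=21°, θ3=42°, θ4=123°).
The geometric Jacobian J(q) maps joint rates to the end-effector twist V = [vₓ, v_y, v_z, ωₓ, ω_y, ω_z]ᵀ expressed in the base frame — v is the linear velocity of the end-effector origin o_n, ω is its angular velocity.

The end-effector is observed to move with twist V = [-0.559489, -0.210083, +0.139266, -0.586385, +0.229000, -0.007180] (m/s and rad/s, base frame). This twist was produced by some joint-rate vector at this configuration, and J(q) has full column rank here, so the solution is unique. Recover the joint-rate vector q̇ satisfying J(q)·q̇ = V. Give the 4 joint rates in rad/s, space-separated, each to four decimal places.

o_n = [-1.0732, -0.4252, -0.6618]
J₁: ẑ×o_n = [0.4252, -1.0732, 0.0000], ω = ẑ
J2: z=[0.7431, -0.6691, 0.0000] o=[-0.3413, -0.3790, 0.0000] → [0.4428, 0.4918, -0.5241, 0.7431, -0.6691, 0.0000]
J3: z=[0.2398, 0.2663, -0.9336] o=[-0.6349, -0.7051, -0.1684] → [0.1299, 0.5275, 0.1839, 0.2398, 0.2663, -0.9336]
J4: z=[0.2398, 0.2663, -0.9336] o=[-1.2791, -0.7505, -0.3469] → [0.2199, -0.1167, 0.0232, 0.2398, 0.2663, -0.9336]
q̇ = J⁺·V = [-0.5860, -0.5890, -0.9650, 0.3450]

-0.5860 -0.5890 -0.9650 0.3450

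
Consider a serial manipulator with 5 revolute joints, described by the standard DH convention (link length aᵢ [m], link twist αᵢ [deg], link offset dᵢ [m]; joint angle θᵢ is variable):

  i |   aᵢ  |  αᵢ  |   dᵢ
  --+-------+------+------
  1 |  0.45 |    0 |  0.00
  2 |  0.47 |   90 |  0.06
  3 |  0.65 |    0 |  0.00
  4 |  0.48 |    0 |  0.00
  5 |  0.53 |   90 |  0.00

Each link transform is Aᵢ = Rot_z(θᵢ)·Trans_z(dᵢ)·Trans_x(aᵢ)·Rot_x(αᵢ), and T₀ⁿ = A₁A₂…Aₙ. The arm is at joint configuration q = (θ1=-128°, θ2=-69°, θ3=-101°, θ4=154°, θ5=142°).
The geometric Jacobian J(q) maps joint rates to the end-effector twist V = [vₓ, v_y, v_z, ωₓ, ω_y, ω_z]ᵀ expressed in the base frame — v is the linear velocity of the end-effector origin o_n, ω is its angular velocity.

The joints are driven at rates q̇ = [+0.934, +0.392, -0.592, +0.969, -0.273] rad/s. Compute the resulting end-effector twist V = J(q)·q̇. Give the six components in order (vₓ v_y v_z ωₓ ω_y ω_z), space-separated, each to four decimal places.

0.7693 -0.5631 0.1291 0.0304 0.0995 1.3260

o_n = [-0.3946, -0.3187, -0.3319]
J₁: ẑ×o_n = [0.3187, -0.3946, 0.0000], ω = ẑ
J2: z=[0.0000, 0.0000, 1.0000] o=[-0.2770, -0.3546, 0.0000] → [-0.0359, -0.1175, 0.0000, 0.0000, 0.0000, 1.0000]
J3: z=[0.2924, 0.9563, 0.0000] o=[-0.7265, -0.2172, 0.0600] → [-0.3748, 0.1146, -0.3471, 0.2924, 0.9563, 0.0000]
J4: z=[0.2924, 0.9563, 0.0000] o=[-0.6079, -0.2535, -0.5781] → [0.2354, -0.0720, -0.2231, 0.2924, 0.9563, 0.0000]
J5: z=[0.2924, 0.9563, 0.0000] o=[-0.8842, -0.1690, -0.1947] → [-0.1312, 0.0401, -0.5119, 0.2924, 0.9563, 0.0000]
V = J·q̇ = [0.7693, -0.5631, 0.1291, 0.0304, 0.0995, 1.3260]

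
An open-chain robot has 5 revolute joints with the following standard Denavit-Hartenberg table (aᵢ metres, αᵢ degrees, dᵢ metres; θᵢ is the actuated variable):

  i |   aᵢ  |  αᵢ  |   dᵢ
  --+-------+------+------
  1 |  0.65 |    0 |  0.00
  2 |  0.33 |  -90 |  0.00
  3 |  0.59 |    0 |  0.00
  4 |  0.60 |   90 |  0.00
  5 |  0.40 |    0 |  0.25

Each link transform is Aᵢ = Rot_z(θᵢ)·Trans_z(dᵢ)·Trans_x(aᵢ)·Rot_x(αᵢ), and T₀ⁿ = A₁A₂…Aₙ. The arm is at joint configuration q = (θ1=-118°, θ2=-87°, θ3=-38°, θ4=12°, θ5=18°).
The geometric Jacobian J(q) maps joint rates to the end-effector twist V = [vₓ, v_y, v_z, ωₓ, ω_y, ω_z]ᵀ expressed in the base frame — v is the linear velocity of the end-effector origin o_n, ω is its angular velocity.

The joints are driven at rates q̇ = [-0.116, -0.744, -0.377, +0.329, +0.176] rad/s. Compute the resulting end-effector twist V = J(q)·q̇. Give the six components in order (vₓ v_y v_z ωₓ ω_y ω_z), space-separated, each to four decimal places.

o_n = [-1.7772, -0.0239, 1.0177]
J₁: ẑ×o_n = [0.0239, -1.7772, 0.0000], ω = ẑ
J2: z=[0.0000, 0.0000, 1.0000] o=[-0.3052, -0.5739, 0.0000] → [-0.5500, -1.4720, 0.0000, 0.0000, 0.0000, 1.0000]
J3: z=[-0.4226, -0.9063, 0.0000] o=[-0.6042, -0.4345, 0.0000] → [-0.9224, 0.4301, -1.2365, -0.4226, -0.9063, 0.0000]
J4: z=[-0.4226, -0.9063, 0.0000] o=[-1.0256, -0.2380, 0.3632] → [-0.5932, 0.2766, -0.7716, -0.4226, -0.9063, 0.0000]
J5: z=[0.3973, -0.1853, 0.8988] o=[-1.5144, -0.0101, 0.6263] → [-0.0601, -0.3917, -0.0542, 0.3973, -0.1853, 0.8988]
V = J·q̇ = [0.5485, 1.1612, 0.2028, 0.0902, 0.0109, -0.7018]

0.5485 1.1612 0.2028 0.0902 0.0109 -0.7018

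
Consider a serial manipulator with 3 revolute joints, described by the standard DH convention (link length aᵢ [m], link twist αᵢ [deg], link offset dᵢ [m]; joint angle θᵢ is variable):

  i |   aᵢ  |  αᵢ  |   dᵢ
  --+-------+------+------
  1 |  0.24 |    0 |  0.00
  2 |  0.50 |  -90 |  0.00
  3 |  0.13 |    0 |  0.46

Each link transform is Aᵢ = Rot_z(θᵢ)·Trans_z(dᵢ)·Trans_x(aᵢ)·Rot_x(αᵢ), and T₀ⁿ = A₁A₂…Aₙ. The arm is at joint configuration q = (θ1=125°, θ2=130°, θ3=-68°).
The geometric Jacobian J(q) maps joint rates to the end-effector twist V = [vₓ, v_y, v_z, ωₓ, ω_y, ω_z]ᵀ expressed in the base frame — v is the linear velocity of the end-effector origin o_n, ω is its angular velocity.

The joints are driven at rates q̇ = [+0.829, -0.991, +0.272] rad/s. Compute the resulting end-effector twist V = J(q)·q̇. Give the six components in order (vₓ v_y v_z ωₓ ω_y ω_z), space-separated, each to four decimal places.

-0.2766 -0.1948 -0.0132 0.2627 -0.0704 -0.1620

o_n = [0.1647, -0.4525, 0.1205]
J₁: ẑ×o_n = [0.4525, 0.1647, -0.0000], ω = ẑ
J2: z=[0.0000, 0.0000, 1.0000] o=[-0.1377, 0.1966, 0.0000] → [0.6491, 0.3023, -0.0000, 0.0000, 0.0000, 1.0000]
J3: z=[0.9659, -0.2588, 0.0000] o=[-0.2671, -0.2864, 0.0000] → [-0.0312, -0.1164, -0.0487, 0.9659, -0.2588, 0.0000]
V = J·q̇ = [-0.2766, -0.1948, -0.0132, 0.2627, -0.0704, -0.1620]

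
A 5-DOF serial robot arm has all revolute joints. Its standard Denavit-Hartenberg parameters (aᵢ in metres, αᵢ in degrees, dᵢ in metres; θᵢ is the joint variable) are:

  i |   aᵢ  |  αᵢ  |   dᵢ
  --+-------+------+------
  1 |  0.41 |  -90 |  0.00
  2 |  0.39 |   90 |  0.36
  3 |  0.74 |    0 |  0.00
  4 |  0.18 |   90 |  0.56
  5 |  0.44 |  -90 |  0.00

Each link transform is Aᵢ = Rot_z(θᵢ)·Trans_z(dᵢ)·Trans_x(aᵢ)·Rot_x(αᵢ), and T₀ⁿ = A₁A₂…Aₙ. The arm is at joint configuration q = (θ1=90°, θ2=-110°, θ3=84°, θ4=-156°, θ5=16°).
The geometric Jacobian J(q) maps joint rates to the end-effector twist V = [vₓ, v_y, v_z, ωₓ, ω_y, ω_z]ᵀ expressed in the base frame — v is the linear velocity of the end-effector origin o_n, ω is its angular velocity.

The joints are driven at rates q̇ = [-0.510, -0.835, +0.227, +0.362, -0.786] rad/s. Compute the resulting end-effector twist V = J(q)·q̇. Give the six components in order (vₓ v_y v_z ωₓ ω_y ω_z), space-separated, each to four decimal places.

-0.2681 0.1921 -0.4195 0.5921 -0.8091 -0.0090

o_n = [-0.5225, -0.4538, 0.3812]
J₁: ẑ×o_n = [0.4538, -0.5225, 0.0000], ω = ẑ
J2: z=[-1.0000, 0.0000, 0.0000] o=[0.0000, 0.4100, 0.0000] → [0.0000, 0.3812, 0.8638, -1.0000, 0.0000, 0.0000]
J3: z=[-0.0000, -0.9397, -0.3420] o=[-0.3600, 0.2766, 0.3665] → [-0.2637, 0.0556, -0.1527, -0.0000, -0.9397, -0.3420]
J4: z=[-0.0000, -0.9397, -0.3420] o=[-1.0959, 0.2502, 0.4392] → [-0.1863, -0.1961, 0.5389, -0.0000, -0.9397, -0.3420]
J5: z=[0.3090, 0.3253, -0.8937] o=[-0.9248, -0.2951, 0.2999] → [-0.1153, -0.3846, -0.1799, 0.3090, 0.3253, -0.8937]
V = J·q̇ = [-0.2681, 0.1921, -0.4195, 0.5921, -0.8091, -0.0090]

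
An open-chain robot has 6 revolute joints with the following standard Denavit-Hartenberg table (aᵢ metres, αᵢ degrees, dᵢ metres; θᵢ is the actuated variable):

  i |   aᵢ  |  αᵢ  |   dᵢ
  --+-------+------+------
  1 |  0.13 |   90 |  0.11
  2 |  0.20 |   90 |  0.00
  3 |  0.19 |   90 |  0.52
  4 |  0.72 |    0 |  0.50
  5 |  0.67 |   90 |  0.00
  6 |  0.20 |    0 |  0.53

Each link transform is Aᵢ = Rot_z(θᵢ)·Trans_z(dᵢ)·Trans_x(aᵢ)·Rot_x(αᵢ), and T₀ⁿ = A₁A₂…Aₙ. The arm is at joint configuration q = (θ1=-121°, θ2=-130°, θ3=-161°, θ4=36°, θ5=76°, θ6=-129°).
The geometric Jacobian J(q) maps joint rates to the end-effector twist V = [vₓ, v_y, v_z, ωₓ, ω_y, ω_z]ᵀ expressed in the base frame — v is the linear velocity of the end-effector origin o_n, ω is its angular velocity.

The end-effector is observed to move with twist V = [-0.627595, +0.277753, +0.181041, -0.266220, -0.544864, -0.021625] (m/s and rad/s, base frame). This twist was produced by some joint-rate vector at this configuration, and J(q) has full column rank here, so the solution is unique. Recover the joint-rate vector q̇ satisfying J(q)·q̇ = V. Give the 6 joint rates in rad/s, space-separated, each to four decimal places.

-0.1100 -0.4570 -0.5270 0.4660 0.0650 0.3230

o_n = [0.2964, 0.4557, 1.8687]
J₁: ẑ×o_n = [-0.4557, 0.2964, 0.0000], ω = ẑ
J2: z=[-0.8572, 0.5150, 0.0000] o=[-0.0670, -0.1114, 0.1100] → [0.9058, 1.5075, -0.6733, -0.8572, 0.5150, 0.0000]
J3: z=[0.3945, 0.6566, 0.6428] o=[-0.0007, -0.0012, -0.0432] → [0.9617, -0.5634, -0.0148, 0.3945, 0.6566, 0.6428]
J4: z=[-0.9183, 0.3076, 0.2494] o=[0.1980, 0.2094, 0.4287] → [0.3815, 1.3469, -0.2565, -0.9183, 0.3076, 0.2494]
J5: z=[-0.9183, 0.3076, 0.2494] o=[-0.1140, 0.2399, 1.2473] → [0.1373, 0.6730, -0.3244, -0.9183, 0.3076, 0.2494]
J6: z=[0.1163, -0.3925, 0.9124] o=[0.1397, 0.8207, 1.4648] → [0.1744, 0.0960, 0.0191, 0.1163, -0.3925, 0.9124]
q̇ = J⁺·V = [-0.1100, -0.4570, -0.5270, 0.4660, 0.0650, 0.3230]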